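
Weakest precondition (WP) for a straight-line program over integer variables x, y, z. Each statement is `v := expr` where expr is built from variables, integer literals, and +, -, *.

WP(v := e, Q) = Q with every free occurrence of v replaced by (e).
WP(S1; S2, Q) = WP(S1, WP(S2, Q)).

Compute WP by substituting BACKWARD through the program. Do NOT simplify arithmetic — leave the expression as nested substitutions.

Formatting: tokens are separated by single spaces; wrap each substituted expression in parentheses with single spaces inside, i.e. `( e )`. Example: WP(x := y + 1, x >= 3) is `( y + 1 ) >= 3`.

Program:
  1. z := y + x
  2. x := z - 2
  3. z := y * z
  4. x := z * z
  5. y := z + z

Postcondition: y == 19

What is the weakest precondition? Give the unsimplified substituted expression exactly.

Answer: ( ( y * ( y + x ) ) + ( y * ( y + x ) ) ) == 19

Derivation:
post: y == 19
stmt 5: y := z + z  -- replace 1 occurrence(s) of y with (z + z)
  => ( z + z ) == 19
stmt 4: x := z * z  -- replace 0 occurrence(s) of x with (z * z)
  => ( z + z ) == 19
stmt 3: z := y * z  -- replace 2 occurrence(s) of z with (y * z)
  => ( ( y * z ) + ( y * z ) ) == 19
stmt 2: x := z - 2  -- replace 0 occurrence(s) of x with (z - 2)
  => ( ( y * z ) + ( y * z ) ) == 19
stmt 1: z := y + x  -- replace 2 occurrence(s) of z with (y + x)
  => ( ( y * ( y + x ) ) + ( y * ( y + x ) ) ) == 19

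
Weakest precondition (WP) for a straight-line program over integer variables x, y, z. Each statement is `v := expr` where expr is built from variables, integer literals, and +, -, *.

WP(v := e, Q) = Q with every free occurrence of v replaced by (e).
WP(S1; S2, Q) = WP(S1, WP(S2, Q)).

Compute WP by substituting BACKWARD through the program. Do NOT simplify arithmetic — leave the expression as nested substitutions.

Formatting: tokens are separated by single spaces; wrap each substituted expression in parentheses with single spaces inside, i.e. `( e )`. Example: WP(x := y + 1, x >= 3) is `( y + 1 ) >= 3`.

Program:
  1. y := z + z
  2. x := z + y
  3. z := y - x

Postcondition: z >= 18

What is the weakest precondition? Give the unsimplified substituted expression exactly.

Answer: ( ( z + z ) - ( z + ( z + z ) ) ) >= 18

Derivation:
post: z >= 18
stmt 3: z := y - x  -- replace 1 occurrence(s) of z with (y - x)
  => ( y - x ) >= 18
stmt 2: x := z + y  -- replace 1 occurrence(s) of x with (z + y)
  => ( y - ( z + y ) ) >= 18
stmt 1: y := z + z  -- replace 2 occurrence(s) of y with (z + z)
  => ( ( z + z ) - ( z + ( z + z ) ) ) >= 18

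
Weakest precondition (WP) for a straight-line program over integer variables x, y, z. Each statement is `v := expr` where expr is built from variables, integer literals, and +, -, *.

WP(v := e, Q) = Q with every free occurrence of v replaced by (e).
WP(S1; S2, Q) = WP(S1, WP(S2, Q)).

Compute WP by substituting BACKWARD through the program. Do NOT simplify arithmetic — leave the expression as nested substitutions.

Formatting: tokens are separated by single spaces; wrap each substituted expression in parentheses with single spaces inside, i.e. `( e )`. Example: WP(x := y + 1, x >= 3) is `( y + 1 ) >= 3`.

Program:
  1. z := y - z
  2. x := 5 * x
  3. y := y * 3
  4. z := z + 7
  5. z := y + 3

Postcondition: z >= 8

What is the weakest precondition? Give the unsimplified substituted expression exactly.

post: z >= 8
stmt 5: z := y + 3  -- replace 1 occurrence(s) of z with (y + 3)
  => ( y + 3 ) >= 8
stmt 4: z := z + 7  -- replace 0 occurrence(s) of z with (z + 7)
  => ( y + 3 ) >= 8
stmt 3: y := y * 3  -- replace 1 occurrence(s) of y with (y * 3)
  => ( ( y * 3 ) + 3 ) >= 8
stmt 2: x := 5 * x  -- replace 0 occurrence(s) of x with (5 * x)
  => ( ( y * 3 ) + 3 ) >= 8
stmt 1: z := y - z  -- replace 0 occurrence(s) of z with (y - z)
  => ( ( y * 3 ) + 3 ) >= 8

Answer: ( ( y * 3 ) + 3 ) >= 8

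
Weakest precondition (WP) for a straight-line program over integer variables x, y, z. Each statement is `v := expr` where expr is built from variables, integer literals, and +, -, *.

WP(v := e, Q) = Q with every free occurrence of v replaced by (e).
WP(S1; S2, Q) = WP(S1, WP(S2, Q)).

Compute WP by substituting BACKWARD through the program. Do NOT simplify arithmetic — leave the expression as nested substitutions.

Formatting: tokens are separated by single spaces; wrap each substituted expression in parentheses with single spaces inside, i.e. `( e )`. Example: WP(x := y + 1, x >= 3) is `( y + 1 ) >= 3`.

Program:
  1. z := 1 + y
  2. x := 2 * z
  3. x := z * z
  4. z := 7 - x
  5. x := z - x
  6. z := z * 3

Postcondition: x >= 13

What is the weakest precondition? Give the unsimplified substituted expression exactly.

post: x >= 13
stmt 6: z := z * 3  -- replace 0 occurrence(s) of z with (z * 3)
  => x >= 13
stmt 5: x := z - x  -- replace 1 occurrence(s) of x with (z - x)
  => ( z - x ) >= 13
stmt 4: z := 7 - x  -- replace 1 occurrence(s) of z with (7 - x)
  => ( ( 7 - x ) - x ) >= 13
stmt 3: x := z * z  -- replace 2 occurrence(s) of x with (z * z)
  => ( ( 7 - ( z * z ) ) - ( z * z ) ) >= 13
stmt 2: x := 2 * z  -- replace 0 occurrence(s) of x with (2 * z)
  => ( ( 7 - ( z * z ) ) - ( z * z ) ) >= 13
stmt 1: z := 1 + y  -- replace 4 occurrence(s) of z with (1 + y)
  => ( ( 7 - ( ( 1 + y ) * ( 1 + y ) ) ) - ( ( 1 + y ) * ( 1 + y ) ) ) >= 13

Answer: ( ( 7 - ( ( 1 + y ) * ( 1 + y ) ) ) - ( ( 1 + y ) * ( 1 + y ) ) ) >= 13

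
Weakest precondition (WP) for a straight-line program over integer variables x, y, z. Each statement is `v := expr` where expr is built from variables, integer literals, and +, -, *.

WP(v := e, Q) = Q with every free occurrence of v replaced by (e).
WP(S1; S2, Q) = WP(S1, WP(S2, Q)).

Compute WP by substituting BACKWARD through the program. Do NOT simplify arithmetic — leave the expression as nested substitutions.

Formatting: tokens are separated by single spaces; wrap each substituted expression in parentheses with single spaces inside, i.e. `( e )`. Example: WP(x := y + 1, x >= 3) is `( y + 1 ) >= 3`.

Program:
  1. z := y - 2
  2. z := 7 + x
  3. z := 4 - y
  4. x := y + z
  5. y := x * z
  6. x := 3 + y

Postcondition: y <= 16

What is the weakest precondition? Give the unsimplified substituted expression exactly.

Answer: ( ( y + ( 4 - y ) ) * ( 4 - y ) ) <= 16

Derivation:
post: y <= 16
stmt 6: x := 3 + y  -- replace 0 occurrence(s) of x with (3 + y)
  => y <= 16
stmt 5: y := x * z  -- replace 1 occurrence(s) of y with (x * z)
  => ( x * z ) <= 16
stmt 4: x := y + z  -- replace 1 occurrence(s) of x with (y + z)
  => ( ( y + z ) * z ) <= 16
stmt 3: z := 4 - y  -- replace 2 occurrence(s) of z with (4 - y)
  => ( ( y + ( 4 - y ) ) * ( 4 - y ) ) <= 16
stmt 2: z := 7 + x  -- replace 0 occurrence(s) of z with (7 + x)
  => ( ( y + ( 4 - y ) ) * ( 4 - y ) ) <= 16
stmt 1: z := y - 2  -- replace 0 occurrence(s) of z with (y - 2)
  => ( ( y + ( 4 - y ) ) * ( 4 - y ) ) <= 16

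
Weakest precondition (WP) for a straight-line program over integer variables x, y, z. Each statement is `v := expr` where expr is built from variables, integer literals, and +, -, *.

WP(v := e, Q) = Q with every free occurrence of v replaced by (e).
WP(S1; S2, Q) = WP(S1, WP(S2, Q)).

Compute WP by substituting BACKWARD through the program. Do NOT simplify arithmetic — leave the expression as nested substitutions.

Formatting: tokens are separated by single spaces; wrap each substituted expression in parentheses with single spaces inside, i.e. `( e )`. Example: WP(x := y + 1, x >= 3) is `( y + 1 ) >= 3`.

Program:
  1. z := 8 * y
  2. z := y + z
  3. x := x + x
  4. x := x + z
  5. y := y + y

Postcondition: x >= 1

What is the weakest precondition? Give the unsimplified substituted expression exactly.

post: x >= 1
stmt 5: y := y + y  -- replace 0 occurrence(s) of y with (y + y)
  => x >= 1
stmt 4: x := x + z  -- replace 1 occurrence(s) of x with (x + z)
  => ( x + z ) >= 1
stmt 3: x := x + x  -- replace 1 occurrence(s) of x with (x + x)
  => ( ( x + x ) + z ) >= 1
stmt 2: z := y + z  -- replace 1 occurrence(s) of z with (y + z)
  => ( ( x + x ) + ( y + z ) ) >= 1
stmt 1: z := 8 * y  -- replace 1 occurrence(s) of z with (8 * y)
  => ( ( x + x ) + ( y + ( 8 * y ) ) ) >= 1

Answer: ( ( x + x ) + ( y + ( 8 * y ) ) ) >= 1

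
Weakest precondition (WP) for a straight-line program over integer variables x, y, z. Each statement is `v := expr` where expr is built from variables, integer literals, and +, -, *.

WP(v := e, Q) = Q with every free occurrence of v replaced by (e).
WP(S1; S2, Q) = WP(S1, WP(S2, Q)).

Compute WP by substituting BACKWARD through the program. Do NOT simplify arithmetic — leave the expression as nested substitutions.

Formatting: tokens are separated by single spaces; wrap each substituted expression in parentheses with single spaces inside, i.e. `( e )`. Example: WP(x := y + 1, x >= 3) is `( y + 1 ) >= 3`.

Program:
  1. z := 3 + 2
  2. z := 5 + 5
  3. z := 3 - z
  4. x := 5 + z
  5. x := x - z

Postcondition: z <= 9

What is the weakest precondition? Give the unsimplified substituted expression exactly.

Answer: ( 3 - ( 5 + 5 ) ) <= 9

Derivation:
post: z <= 9
stmt 5: x := x - z  -- replace 0 occurrence(s) of x with (x - z)
  => z <= 9
stmt 4: x := 5 + z  -- replace 0 occurrence(s) of x with (5 + z)
  => z <= 9
stmt 3: z := 3 - z  -- replace 1 occurrence(s) of z with (3 - z)
  => ( 3 - z ) <= 9
stmt 2: z := 5 + 5  -- replace 1 occurrence(s) of z with (5 + 5)
  => ( 3 - ( 5 + 5 ) ) <= 9
stmt 1: z := 3 + 2  -- replace 0 occurrence(s) of z with (3 + 2)
  => ( 3 - ( 5 + 5 ) ) <= 9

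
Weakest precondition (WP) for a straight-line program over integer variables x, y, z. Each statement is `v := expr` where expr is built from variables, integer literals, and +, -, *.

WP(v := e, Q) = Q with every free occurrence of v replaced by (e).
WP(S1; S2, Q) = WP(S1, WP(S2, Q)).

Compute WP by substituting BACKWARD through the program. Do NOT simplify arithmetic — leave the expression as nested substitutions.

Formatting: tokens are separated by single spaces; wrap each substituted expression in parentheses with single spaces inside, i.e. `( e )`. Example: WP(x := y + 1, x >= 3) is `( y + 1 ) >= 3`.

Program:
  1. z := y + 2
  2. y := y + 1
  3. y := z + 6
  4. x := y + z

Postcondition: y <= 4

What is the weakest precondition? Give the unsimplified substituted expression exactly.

Answer: ( ( y + 2 ) + 6 ) <= 4

Derivation:
post: y <= 4
stmt 4: x := y + z  -- replace 0 occurrence(s) of x with (y + z)
  => y <= 4
stmt 3: y := z + 6  -- replace 1 occurrence(s) of y with (z + 6)
  => ( z + 6 ) <= 4
stmt 2: y := y + 1  -- replace 0 occurrence(s) of y with (y + 1)
  => ( z + 6 ) <= 4
stmt 1: z := y + 2  -- replace 1 occurrence(s) of z with (y + 2)
  => ( ( y + 2 ) + 6 ) <= 4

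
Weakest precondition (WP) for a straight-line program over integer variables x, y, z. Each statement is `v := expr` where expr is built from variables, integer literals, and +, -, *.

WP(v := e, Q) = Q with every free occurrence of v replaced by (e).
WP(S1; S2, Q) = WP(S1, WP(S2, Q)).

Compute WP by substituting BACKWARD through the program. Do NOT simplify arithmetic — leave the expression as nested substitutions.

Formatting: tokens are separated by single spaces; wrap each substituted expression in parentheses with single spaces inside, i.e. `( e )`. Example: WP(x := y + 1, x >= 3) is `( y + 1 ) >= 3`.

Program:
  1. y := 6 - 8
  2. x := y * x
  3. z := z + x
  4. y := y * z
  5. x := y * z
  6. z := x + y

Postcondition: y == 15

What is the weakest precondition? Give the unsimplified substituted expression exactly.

post: y == 15
stmt 6: z := x + y  -- replace 0 occurrence(s) of z with (x + y)
  => y == 15
stmt 5: x := y * z  -- replace 0 occurrence(s) of x with (y * z)
  => y == 15
stmt 4: y := y * z  -- replace 1 occurrence(s) of y with (y * z)
  => ( y * z ) == 15
stmt 3: z := z + x  -- replace 1 occurrence(s) of z with (z + x)
  => ( y * ( z + x ) ) == 15
stmt 2: x := y * x  -- replace 1 occurrence(s) of x with (y * x)
  => ( y * ( z + ( y * x ) ) ) == 15
stmt 1: y := 6 - 8  -- replace 2 occurrence(s) of y with (6 - 8)
  => ( ( 6 - 8 ) * ( z + ( ( 6 - 8 ) * x ) ) ) == 15

Answer: ( ( 6 - 8 ) * ( z + ( ( 6 - 8 ) * x ) ) ) == 15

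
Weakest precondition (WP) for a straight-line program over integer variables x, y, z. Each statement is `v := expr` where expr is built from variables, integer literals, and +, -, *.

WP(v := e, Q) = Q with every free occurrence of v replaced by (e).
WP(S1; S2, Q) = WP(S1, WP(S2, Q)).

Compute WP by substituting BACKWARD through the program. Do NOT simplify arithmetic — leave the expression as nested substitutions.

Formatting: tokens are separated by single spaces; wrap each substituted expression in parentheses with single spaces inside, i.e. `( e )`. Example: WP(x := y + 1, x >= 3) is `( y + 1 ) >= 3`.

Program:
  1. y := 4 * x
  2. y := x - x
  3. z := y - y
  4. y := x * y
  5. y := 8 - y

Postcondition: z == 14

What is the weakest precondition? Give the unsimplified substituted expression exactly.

post: z == 14
stmt 5: y := 8 - y  -- replace 0 occurrence(s) of y with (8 - y)
  => z == 14
stmt 4: y := x * y  -- replace 0 occurrence(s) of y with (x * y)
  => z == 14
stmt 3: z := y - y  -- replace 1 occurrence(s) of z with (y - y)
  => ( y - y ) == 14
stmt 2: y := x - x  -- replace 2 occurrence(s) of y with (x - x)
  => ( ( x - x ) - ( x - x ) ) == 14
stmt 1: y := 4 * x  -- replace 0 occurrence(s) of y with (4 * x)
  => ( ( x - x ) - ( x - x ) ) == 14

Answer: ( ( x - x ) - ( x - x ) ) == 14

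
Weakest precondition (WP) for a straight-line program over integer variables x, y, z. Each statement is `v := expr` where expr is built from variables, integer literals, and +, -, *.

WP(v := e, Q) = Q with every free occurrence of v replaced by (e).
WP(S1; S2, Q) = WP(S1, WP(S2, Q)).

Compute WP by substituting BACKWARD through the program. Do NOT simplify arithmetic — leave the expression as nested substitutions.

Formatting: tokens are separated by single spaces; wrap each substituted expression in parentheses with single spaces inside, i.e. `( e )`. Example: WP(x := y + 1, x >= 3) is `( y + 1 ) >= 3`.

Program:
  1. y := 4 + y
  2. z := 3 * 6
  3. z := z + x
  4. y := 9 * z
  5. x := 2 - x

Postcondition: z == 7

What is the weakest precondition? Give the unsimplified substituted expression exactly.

post: z == 7
stmt 5: x := 2 - x  -- replace 0 occurrence(s) of x with (2 - x)
  => z == 7
stmt 4: y := 9 * z  -- replace 0 occurrence(s) of y with (9 * z)
  => z == 7
stmt 3: z := z + x  -- replace 1 occurrence(s) of z with (z + x)
  => ( z + x ) == 7
stmt 2: z := 3 * 6  -- replace 1 occurrence(s) of z with (3 * 6)
  => ( ( 3 * 6 ) + x ) == 7
stmt 1: y := 4 + y  -- replace 0 occurrence(s) of y with (4 + y)
  => ( ( 3 * 6 ) + x ) == 7

Answer: ( ( 3 * 6 ) + x ) == 7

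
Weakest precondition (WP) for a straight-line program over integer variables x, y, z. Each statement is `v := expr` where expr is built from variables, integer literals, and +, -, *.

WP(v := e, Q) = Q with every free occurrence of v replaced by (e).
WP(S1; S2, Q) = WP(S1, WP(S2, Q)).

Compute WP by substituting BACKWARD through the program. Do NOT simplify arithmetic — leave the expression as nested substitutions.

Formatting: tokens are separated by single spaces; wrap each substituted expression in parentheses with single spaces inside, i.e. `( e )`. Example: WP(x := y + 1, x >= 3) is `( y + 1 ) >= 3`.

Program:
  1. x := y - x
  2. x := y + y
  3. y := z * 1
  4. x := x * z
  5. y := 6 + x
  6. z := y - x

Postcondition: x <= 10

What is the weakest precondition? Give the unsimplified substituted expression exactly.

post: x <= 10
stmt 6: z := y - x  -- replace 0 occurrence(s) of z with (y - x)
  => x <= 10
stmt 5: y := 6 + x  -- replace 0 occurrence(s) of y with (6 + x)
  => x <= 10
stmt 4: x := x * z  -- replace 1 occurrence(s) of x with (x * z)
  => ( x * z ) <= 10
stmt 3: y := z * 1  -- replace 0 occurrence(s) of y with (z * 1)
  => ( x * z ) <= 10
stmt 2: x := y + y  -- replace 1 occurrence(s) of x with (y + y)
  => ( ( y + y ) * z ) <= 10
stmt 1: x := y - x  -- replace 0 occurrence(s) of x with (y - x)
  => ( ( y + y ) * z ) <= 10

Answer: ( ( y + y ) * z ) <= 10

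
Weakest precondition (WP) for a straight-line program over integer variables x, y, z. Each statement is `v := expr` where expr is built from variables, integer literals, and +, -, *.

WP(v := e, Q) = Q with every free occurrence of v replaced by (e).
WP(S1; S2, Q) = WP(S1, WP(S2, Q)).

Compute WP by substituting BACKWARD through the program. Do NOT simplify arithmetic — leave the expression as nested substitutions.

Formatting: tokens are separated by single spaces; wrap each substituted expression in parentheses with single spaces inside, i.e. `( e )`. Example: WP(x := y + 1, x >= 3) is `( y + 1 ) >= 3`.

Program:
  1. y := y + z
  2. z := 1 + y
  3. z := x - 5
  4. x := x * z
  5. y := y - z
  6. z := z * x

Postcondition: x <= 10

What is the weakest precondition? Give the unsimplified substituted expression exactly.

Answer: ( x * ( x - 5 ) ) <= 10

Derivation:
post: x <= 10
stmt 6: z := z * x  -- replace 0 occurrence(s) of z with (z * x)
  => x <= 10
stmt 5: y := y - z  -- replace 0 occurrence(s) of y with (y - z)
  => x <= 10
stmt 4: x := x * z  -- replace 1 occurrence(s) of x with (x * z)
  => ( x * z ) <= 10
stmt 3: z := x - 5  -- replace 1 occurrence(s) of z with (x - 5)
  => ( x * ( x - 5 ) ) <= 10
stmt 2: z := 1 + y  -- replace 0 occurrence(s) of z with (1 + y)
  => ( x * ( x - 5 ) ) <= 10
stmt 1: y := y + z  -- replace 0 occurrence(s) of y with (y + z)
  => ( x * ( x - 5 ) ) <= 10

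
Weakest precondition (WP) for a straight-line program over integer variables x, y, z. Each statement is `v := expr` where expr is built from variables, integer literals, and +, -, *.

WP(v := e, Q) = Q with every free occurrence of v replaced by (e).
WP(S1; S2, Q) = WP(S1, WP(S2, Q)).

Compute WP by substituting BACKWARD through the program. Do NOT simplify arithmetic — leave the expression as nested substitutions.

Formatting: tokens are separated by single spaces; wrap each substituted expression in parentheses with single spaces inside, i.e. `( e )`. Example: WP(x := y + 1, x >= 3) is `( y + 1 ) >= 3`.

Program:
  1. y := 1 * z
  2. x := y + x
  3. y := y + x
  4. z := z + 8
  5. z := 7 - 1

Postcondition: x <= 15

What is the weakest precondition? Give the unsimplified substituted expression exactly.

post: x <= 15
stmt 5: z := 7 - 1  -- replace 0 occurrence(s) of z with (7 - 1)
  => x <= 15
stmt 4: z := z + 8  -- replace 0 occurrence(s) of z with (z + 8)
  => x <= 15
stmt 3: y := y + x  -- replace 0 occurrence(s) of y with (y + x)
  => x <= 15
stmt 2: x := y + x  -- replace 1 occurrence(s) of x with (y + x)
  => ( y + x ) <= 15
stmt 1: y := 1 * z  -- replace 1 occurrence(s) of y with (1 * z)
  => ( ( 1 * z ) + x ) <= 15

Answer: ( ( 1 * z ) + x ) <= 15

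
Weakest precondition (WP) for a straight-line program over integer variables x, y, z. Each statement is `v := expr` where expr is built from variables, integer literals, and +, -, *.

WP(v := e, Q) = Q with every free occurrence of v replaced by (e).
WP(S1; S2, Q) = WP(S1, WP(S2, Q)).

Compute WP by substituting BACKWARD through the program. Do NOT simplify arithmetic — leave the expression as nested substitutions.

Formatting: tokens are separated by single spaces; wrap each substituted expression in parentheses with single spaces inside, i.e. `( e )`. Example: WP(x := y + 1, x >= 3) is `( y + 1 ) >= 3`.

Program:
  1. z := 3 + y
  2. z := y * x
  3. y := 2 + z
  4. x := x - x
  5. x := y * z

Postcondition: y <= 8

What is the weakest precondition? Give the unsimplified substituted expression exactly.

post: y <= 8
stmt 5: x := y * z  -- replace 0 occurrence(s) of x with (y * z)
  => y <= 8
stmt 4: x := x - x  -- replace 0 occurrence(s) of x with (x - x)
  => y <= 8
stmt 3: y := 2 + z  -- replace 1 occurrence(s) of y with (2 + z)
  => ( 2 + z ) <= 8
stmt 2: z := y * x  -- replace 1 occurrence(s) of z with (y * x)
  => ( 2 + ( y * x ) ) <= 8
stmt 1: z := 3 + y  -- replace 0 occurrence(s) of z with (3 + y)
  => ( 2 + ( y * x ) ) <= 8

Answer: ( 2 + ( y * x ) ) <= 8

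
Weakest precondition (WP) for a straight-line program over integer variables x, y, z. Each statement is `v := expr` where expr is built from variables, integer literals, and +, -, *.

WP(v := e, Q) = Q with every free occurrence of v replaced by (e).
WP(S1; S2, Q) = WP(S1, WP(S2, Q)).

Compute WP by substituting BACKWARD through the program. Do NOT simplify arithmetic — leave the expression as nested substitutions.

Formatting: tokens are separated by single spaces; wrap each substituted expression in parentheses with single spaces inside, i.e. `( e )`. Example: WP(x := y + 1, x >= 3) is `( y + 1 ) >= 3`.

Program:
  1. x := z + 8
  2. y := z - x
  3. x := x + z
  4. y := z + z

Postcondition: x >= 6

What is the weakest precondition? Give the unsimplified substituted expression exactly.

Answer: ( ( z + 8 ) + z ) >= 6

Derivation:
post: x >= 6
stmt 4: y := z + z  -- replace 0 occurrence(s) of y with (z + z)
  => x >= 6
stmt 3: x := x + z  -- replace 1 occurrence(s) of x with (x + z)
  => ( x + z ) >= 6
stmt 2: y := z - x  -- replace 0 occurrence(s) of y with (z - x)
  => ( x + z ) >= 6
stmt 1: x := z + 8  -- replace 1 occurrence(s) of x with (z + 8)
  => ( ( z + 8 ) + z ) >= 6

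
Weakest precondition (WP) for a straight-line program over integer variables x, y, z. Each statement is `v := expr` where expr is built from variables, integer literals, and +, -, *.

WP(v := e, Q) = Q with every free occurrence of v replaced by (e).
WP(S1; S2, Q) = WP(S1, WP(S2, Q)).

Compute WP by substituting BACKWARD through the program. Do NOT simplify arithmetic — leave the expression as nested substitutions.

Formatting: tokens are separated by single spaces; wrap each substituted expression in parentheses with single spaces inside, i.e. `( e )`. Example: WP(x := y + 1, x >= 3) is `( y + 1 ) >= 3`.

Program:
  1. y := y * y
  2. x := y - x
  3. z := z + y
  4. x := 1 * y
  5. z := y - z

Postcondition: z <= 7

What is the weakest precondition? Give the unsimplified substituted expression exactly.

post: z <= 7
stmt 5: z := y - z  -- replace 1 occurrence(s) of z with (y - z)
  => ( y - z ) <= 7
stmt 4: x := 1 * y  -- replace 0 occurrence(s) of x with (1 * y)
  => ( y - z ) <= 7
stmt 3: z := z + y  -- replace 1 occurrence(s) of z with (z + y)
  => ( y - ( z + y ) ) <= 7
stmt 2: x := y - x  -- replace 0 occurrence(s) of x with (y - x)
  => ( y - ( z + y ) ) <= 7
stmt 1: y := y * y  -- replace 2 occurrence(s) of y with (y * y)
  => ( ( y * y ) - ( z + ( y * y ) ) ) <= 7

Answer: ( ( y * y ) - ( z + ( y * y ) ) ) <= 7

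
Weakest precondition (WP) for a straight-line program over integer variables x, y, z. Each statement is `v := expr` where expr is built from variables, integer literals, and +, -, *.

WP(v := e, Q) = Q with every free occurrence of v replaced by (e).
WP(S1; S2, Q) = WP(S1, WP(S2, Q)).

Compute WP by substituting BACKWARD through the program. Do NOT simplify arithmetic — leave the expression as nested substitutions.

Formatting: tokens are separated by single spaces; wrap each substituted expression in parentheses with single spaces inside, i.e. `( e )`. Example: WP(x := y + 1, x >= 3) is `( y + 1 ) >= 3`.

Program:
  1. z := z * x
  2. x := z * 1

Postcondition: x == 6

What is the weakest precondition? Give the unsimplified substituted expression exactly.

Answer: ( ( z * x ) * 1 ) == 6

Derivation:
post: x == 6
stmt 2: x := z * 1  -- replace 1 occurrence(s) of x with (z * 1)
  => ( z * 1 ) == 6
stmt 1: z := z * x  -- replace 1 occurrence(s) of z with (z * x)
  => ( ( z * x ) * 1 ) == 6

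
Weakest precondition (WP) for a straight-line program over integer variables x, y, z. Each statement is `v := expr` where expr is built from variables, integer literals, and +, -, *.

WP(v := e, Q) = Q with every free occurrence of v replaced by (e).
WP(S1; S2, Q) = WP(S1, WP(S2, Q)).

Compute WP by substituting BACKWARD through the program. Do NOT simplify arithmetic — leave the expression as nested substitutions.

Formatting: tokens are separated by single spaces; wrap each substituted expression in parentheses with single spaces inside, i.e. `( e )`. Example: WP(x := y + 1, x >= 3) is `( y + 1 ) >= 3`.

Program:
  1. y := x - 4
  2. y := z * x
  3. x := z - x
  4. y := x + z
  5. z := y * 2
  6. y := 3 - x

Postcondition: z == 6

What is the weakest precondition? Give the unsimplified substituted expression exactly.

Answer: ( ( ( z - x ) + z ) * 2 ) == 6

Derivation:
post: z == 6
stmt 6: y := 3 - x  -- replace 0 occurrence(s) of y with (3 - x)
  => z == 6
stmt 5: z := y * 2  -- replace 1 occurrence(s) of z with (y * 2)
  => ( y * 2 ) == 6
stmt 4: y := x + z  -- replace 1 occurrence(s) of y with (x + z)
  => ( ( x + z ) * 2 ) == 6
stmt 3: x := z - x  -- replace 1 occurrence(s) of x with (z - x)
  => ( ( ( z - x ) + z ) * 2 ) == 6
stmt 2: y := z * x  -- replace 0 occurrence(s) of y with (z * x)
  => ( ( ( z - x ) + z ) * 2 ) == 6
stmt 1: y := x - 4  -- replace 0 occurrence(s) of y with (x - 4)
  => ( ( ( z - x ) + z ) * 2 ) == 6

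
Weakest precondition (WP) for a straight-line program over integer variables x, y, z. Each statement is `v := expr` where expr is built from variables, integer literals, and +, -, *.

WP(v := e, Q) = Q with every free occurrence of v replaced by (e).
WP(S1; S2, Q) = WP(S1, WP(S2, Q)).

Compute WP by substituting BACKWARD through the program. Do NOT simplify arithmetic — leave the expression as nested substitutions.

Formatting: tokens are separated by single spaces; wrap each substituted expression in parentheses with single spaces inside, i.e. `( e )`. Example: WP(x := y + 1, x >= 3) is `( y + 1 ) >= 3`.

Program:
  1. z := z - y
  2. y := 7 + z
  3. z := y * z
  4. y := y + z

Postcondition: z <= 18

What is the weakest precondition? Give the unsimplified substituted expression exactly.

Answer: ( ( 7 + ( z - y ) ) * ( z - y ) ) <= 18

Derivation:
post: z <= 18
stmt 4: y := y + z  -- replace 0 occurrence(s) of y with (y + z)
  => z <= 18
stmt 3: z := y * z  -- replace 1 occurrence(s) of z with (y * z)
  => ( y * z ) <= 18
stmt 2: y := 7 + z  -- replace 1 occurrence(s) of y with (7 + z)
  => ( ( 7 + z ) * z ) <= 18
stmt 1: z := z - y  -- replace 2 occurrence(s) of z with (z - y)
  => ( ( 7 + ( z - y ) ) * ( z - y ) ) <= 18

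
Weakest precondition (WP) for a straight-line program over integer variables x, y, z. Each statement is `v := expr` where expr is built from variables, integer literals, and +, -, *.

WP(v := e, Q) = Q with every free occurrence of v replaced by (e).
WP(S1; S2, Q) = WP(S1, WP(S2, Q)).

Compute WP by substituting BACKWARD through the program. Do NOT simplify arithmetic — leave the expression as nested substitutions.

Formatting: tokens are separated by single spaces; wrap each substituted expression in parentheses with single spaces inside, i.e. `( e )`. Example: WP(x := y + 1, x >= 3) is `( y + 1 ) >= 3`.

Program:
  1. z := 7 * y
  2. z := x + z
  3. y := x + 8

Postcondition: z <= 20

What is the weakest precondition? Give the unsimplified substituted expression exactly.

Answer: ( x + ( 7 * y ) ) <= 20

Derivation:
post: z <= 20
stmt 3: y := x + 8  -- replace 0 occurrence(s) of y with (x + 8)
  => z <= 20
stmt 2: z := x + z  -- replace 1 occurrence(s) of z with (x + z)
  => ( x + z ) <= 20
stmt 1: z := 7 * y  -- replace 1 occurrence(s) of z with (7 * y)
  => ( x + ( 7 * y ) ) <= 20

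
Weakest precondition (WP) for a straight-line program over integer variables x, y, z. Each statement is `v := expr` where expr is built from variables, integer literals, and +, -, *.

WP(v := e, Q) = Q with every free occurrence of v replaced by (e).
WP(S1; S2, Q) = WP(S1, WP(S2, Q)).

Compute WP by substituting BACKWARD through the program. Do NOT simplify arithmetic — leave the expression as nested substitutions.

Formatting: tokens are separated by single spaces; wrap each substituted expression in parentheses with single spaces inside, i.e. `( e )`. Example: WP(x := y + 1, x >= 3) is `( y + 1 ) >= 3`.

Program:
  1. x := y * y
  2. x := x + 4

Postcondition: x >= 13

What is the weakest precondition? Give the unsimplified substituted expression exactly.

Answer: ( ( y * y ) + 4 ) >= 13

Derivation:
post: x >= 13
stmt 2: x := x + 4  -- replace 1 occurrence(s) of x with (x + 4)
  => ( x + 4 ) >= 13
stmt 1: x := y * y  -- replace 1 occurrence(s) of x with (y * y)
  => ( ( y * y ) + 4 ) >= 13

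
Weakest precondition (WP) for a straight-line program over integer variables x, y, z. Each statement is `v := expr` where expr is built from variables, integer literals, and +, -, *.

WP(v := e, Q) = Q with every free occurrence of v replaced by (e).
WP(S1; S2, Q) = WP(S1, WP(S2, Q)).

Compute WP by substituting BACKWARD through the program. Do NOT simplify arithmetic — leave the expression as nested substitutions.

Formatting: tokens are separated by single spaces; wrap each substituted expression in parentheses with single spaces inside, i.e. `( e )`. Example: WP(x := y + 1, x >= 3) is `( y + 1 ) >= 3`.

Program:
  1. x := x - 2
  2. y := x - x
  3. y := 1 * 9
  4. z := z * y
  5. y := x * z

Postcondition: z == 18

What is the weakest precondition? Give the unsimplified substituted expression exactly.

Answer: ( z * ( 1 * 9 ) ) == 18

Derivation:
post: z == 18
stmt 5: y := x * z  -- replace 0 occurrence(s) of y with (x * z)
  => z == 18
stmt 4: z := z * y  -- replace 1 occurrence(s) of z with (z * y)
  => ( z * y ) == 18
stmt 3: y := 1 * 9  -- replace 1 occurrence(s) of y with (1 * 9)
  => ( z * ( 1 * 9 ) ) == 18
stmt 2: y := x - x  -- replace 0 occurrence(s) of y with (x - x)
  => ( z * ( 1 * 9 ) ) == 18
stmt 1: x := x - 2  -- replace 0 occurrence(s) of x with (x - 2)
  => ( z * ( 1 * 9 ) ) == 18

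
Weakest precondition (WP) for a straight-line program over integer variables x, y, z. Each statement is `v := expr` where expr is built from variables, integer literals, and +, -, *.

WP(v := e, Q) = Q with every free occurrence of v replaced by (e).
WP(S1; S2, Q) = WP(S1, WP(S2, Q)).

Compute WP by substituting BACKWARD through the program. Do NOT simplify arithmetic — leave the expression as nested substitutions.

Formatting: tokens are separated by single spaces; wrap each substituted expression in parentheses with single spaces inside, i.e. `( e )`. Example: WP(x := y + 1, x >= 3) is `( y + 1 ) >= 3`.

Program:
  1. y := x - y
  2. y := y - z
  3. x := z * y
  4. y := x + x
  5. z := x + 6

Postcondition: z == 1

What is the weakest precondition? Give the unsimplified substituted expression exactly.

post: z == 1
stmt 5: z := x + 6  -- replace 1 occurrence(s) of z with (x + 6)
  => ( x + 6 ) == 1
stmt 4: y := x + x  -- replace 0 occurrence(s) of y with (x + x)
  => ( x + 6 ) == 1
stmt 3: x := z * y  -- replace 1 occurrence(s) of x with (z * y)
  => ( ( z * y ) + 6 ) == 1
stmt 2: y := y - z  -- replace 1 occurrence(s) of y with (y - z)
  => ( ( z * ( y - z ) ) + 6 ) == 1
stmt 1: y := x - y  -- replace 1 occurrence(s) of y with (x - y)
  => ( ( z * ( ( x - y ) - z ) ) + 6 ) == 1

Answer: ( ( z * ( ( x - y ) - z ) ) + 6 ) == 1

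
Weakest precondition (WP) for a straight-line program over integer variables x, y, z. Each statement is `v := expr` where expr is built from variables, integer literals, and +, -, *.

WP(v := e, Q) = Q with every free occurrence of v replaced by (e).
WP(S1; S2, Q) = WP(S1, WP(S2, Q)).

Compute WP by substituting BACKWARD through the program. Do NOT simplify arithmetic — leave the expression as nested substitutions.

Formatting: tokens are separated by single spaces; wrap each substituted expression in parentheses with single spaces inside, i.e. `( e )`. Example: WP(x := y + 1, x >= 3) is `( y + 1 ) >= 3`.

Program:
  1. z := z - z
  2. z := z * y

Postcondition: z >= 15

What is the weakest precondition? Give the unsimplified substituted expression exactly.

Answer: ( ( z - z ) * y ) >= 15

Derivation:
post: z >= 15
stmt 2: z := z * y  -- replace 1 occurrence(s) of z with (z * y)
  => ( z * y ) >= 15
stmt 1: z := z - z  -- replace 1 occurrence(s) of z with (z - z)
  => ( ( z - z ) * y ) >= 15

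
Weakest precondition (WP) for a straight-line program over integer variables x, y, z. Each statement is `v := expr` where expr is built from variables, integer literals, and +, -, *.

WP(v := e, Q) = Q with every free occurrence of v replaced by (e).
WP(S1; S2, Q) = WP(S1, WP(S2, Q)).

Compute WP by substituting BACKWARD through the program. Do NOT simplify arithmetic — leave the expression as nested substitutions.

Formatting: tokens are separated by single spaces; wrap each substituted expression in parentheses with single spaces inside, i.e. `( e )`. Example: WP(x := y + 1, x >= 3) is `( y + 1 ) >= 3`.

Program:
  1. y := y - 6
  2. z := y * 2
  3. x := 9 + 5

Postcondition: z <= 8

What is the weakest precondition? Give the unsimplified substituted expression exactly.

post: z <= 8
stmt 3: x := 9 + 5  -- replace 0 occurrence(s) of x with (9 + 5)
  => z <= 8
stmt 2: z := y * 2  -- replace 1 occurrence(s) of z with (y * 2)
  => ( y * 2 ) <= 8
stmt 1: y := y - 6  -- replace 1 occurrence(s) of y with (y - 6)
  => ( ( y - 6 ) * 2 ) <= 8

Answer: ( ( y - 6 ) * 2 ) <= 8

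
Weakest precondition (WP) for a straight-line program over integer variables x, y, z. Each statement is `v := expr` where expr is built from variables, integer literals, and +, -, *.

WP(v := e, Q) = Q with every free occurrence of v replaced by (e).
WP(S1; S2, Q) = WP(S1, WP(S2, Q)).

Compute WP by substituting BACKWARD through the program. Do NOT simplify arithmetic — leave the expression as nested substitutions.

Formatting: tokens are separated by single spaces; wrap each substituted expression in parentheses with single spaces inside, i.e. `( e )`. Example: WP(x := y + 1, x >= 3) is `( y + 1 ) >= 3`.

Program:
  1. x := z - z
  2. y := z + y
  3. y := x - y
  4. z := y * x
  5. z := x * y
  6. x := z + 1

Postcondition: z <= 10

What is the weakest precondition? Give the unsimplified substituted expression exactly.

post: z <= 10
stmt 6: x := z + 1  -- replace 0 occurrence(s) of x with (z + 1)
  => z <= 10
stmt 5: z := x * y  -- replace 1 occurrence(s) of z with (x * y)
  => ( x * y ) <= 10
stmt 4: z := y * x  -- replace 0 occurrence(s) of z with (y * x)
  => ( x * y ) <= 10
stmt 3: y := x - y  -- replace 1 occurrence(s) of y with (x - y)
  => ( x * ( x - y ) ) <= 10
stmt 2: y := z + y  -- replace 1 occurrence(s) of y with (z + y)
  => ( x * ( x - ( z + y ) ) ) <= 10
stmt 1: x := z - z  -- replace 2 occurrence(s) of x with (z - z)
  => ( ( z - z ) * ( ( z - z ) - ( z + y ) ) ) <= 10

Answer: ( ( z - z ) * ( ( z - z ) - ( z + y ) ) ) <= 10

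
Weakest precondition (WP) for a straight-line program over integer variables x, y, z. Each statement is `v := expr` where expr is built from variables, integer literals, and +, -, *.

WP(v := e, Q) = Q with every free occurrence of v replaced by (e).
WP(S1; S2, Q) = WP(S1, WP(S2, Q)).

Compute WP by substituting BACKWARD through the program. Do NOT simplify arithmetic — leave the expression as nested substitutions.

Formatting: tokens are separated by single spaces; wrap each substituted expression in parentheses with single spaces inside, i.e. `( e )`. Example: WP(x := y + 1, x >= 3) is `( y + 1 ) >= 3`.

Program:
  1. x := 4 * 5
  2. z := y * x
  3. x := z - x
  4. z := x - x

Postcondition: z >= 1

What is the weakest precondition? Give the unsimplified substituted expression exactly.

Answer: ( ( ( y * ( 4 * 5 ) ) - ( 4 * 5 ) ) - ( ( y * ( 4 * 5 ) ) - ( 4 * 5 ) ) ) >= 1

Derivation:
post: z >= 1
stmt 4: z := x - x  -- replace 1 occurrence(s) of z with (x - x)
  => ( x - x ) >= 1
stmt 3: x := z - x  -- replace 2 occurrence(s) of x with (z - x)
  => ( ( z - x ) - ( z - x ) ) >= 1
stmt 2: z := y * x  -- replace 2 occurrence(s) of z with (y * x)
  => ( ( ( y * x ) - x ) - ( ( y * x ) - x ) ) >= 1
stmt 1: x := 4 * 5  -- replace 4 occurrence(s) of x with (4 * 5)
  => ( ( ( y * ( 4 * 5 ) ) - ( 4 * 5 ) ) - ( ( y * ( 4 * 5 ) ) - ( 4 * 5 ) ) ) >= 1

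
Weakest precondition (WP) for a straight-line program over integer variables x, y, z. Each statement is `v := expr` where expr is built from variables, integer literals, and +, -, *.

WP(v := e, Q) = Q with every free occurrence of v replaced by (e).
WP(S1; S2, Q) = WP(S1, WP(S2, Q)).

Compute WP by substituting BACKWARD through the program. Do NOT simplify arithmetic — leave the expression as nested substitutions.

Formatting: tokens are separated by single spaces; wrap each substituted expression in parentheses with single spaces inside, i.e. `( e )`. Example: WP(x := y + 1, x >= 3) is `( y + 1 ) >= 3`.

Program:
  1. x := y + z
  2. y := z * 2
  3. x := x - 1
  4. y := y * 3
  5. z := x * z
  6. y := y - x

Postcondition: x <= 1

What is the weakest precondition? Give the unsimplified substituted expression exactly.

post: x <= 1
stmt 6: y := y - x  -- replace 0 occurrence(s) of y with (y - x)
  => x <= 1
stmt 5: z := x * z  -- replace 0 occurrence(s) of z with (x * z)
  => x <= 1
stmt 4: y := y * 3  -- replace 0 occurrence(s) of y with (y * 3)
  => x <= 1
stmt 3: x := x - 1  -- replace 1 occurrence(s) of x with (x - 1)
  => ( x - 1 ) <= 1
stmt 2: y := z * 2  -- replace 0 occurrence(s) of y with (z * 2)
  => ( x - 1 ) <= 1
stmt 1: x := y + z  -- replace 1 occurrence(s) of x with (y + z)
  => ( ( y + z ) - 1 ) <= 1

Answer: ( ( y + z ) - 1 ) <= 1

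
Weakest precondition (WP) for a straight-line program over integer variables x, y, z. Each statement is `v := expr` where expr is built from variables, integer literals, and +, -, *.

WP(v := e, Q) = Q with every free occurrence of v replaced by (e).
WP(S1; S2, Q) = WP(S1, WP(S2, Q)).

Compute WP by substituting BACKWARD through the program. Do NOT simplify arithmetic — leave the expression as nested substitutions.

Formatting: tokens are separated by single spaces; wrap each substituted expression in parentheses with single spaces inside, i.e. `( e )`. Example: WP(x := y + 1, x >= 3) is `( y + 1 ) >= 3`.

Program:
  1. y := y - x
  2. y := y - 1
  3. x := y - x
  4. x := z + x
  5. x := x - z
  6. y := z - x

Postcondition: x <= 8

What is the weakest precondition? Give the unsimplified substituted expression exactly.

post: x <= 8
stmt 6: y := z - x  -- replace 0 occurrence(s) of y with (z - x)
  => x <= 8
stmt 5: x := x - z  -- replace 1 occurrence(s) of x with (x - z)
  => ( x - z ) <= 8
stmt 4: x := z + x  -- replace 1 occurrence(s) of x with (z + x)
  => ( ( z + x ) - z ) <= 8
stmt 3: x := y - x  -- replace 1 occurrence(s) of x with (y - x)
  => ( ( z + ( y - x ) ) - z ) <= 8
stmt 2: y := y - 1  -- replace 1 occurrence(s) of y with (y - 1)
  => ( ( z + ( ( y - 1 ) - x ) ) - z ) <= 8
stmt 1: y := y - x  -- replace 1 occurrence(s) of y with (y - x)
  => ( ( z + ( ( ( y - x ) - 1 ) - x ) ) - z ) <= 8

Answer: ( ( z + ( ( ( y - x ) - 1 ) - x ) ) - z ) <= 8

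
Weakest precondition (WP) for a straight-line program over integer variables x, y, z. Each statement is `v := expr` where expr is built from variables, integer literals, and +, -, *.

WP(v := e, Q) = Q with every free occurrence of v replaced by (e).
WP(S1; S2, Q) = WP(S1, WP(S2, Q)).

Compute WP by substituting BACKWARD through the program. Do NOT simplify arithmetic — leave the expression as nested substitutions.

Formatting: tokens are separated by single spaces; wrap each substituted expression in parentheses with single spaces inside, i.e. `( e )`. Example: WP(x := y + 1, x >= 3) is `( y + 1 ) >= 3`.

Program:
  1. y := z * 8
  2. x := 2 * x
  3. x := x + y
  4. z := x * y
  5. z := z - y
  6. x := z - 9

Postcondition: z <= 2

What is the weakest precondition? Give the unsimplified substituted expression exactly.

post: z <= 2
stmt 6: x := z - 9  -- replace 0 occurrence(s) of x with (z - 9)
  => z <= 2
stmt 5: z := z - y  -- replace 1 occurrence(s) of z with (z - y)
  => ( z - y ) <= 2
stmt 4: z := x * y  -- replace 1 occurrence(s) of z with (x * y)
  => ( ( x * y ) - y ) <= 2
stmt 3: x := x + y  -- replace 1 occurrence(s) of x with (x + y)
  => ( ( ( x + y ) * y ) - y ) <= 2
stmt 2: x := 2 * x  -- replace 1 occurrence(s) of x with (2 * x)
  => ( ( ( ( 2 * x ) + y ) * y ) - y ) <= 2
stmt 1: y := z * 8  -- replace 3 occurrence(s) of y with (z * 8)
  => ( ( ( ( 2 * x ) + ( z * 8 ) ) * ( z * 8 ) ) - ( z * 8 ) ) <= 2

Answer: ( ( ( ( 2 * x ) + ( z * 8 ) ) * ( z * 8 ) ) - ( z * 8 ) ) <= 2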